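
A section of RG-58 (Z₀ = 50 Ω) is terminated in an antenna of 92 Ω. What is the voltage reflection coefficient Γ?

Γ = 0.296

Γ = (Z_L − Z_0)/(Z_L + Z_0) = (92 − 50)/(92 + 50) = 42/142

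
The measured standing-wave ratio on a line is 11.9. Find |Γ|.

|Γ| ≈ 0.845

|Γ| = (S − 1)/(S + 1) = (11.9 − 1)/(11.9 + 1) = 10.9/12.9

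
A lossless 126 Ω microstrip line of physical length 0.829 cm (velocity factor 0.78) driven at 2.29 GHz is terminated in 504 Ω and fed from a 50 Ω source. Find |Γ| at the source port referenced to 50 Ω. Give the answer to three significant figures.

|Γ| ≈ 0.782

λ = v/f = 0.78·c / 2.29 GHz = 0.102 m
βl = 2π·l/λ = 2π × 0.0811 = 29.2°
tan(βl) = 0.559
Z_in = Z_0·(Z_L + jZ_0·tanβl)/(Z_0 + jZ_L·tanβl) = 110 − j176 Ω
Γ_s = (Z_in − Z_s)/(Z_in + Z_s) = (60.2 − j176)/(160 − j176), |Γ_s| = 0.782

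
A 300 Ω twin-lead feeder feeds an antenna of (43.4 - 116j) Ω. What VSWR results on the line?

VSWR ≈ 7.97

Γ = (Z_L − Z_0)/(Z_L + Z_0) = (-256.6 − j116)/(343.4 − j116)
|Γ| = 282/362 = 0.777
VSWR = (1 + |Γ|)/(1 − |Γ|) = 1.78/0.223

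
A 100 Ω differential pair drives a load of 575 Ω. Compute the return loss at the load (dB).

RL ≈ 3.05 dB

Γ = (575 − 100)/(575 + 100) = 0.704
RL = −20·log₁₀|Γ| = −20·log₁₀(0.704)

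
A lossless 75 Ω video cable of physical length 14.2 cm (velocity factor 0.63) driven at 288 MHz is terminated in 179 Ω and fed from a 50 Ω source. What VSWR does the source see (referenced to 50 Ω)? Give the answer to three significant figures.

λ = v/f = 0.63·c / 288 MHz = 0.656 m
βl = 2π·l/λ = 2π × 0.216 = 77.9°
tan(βl) = 4.66
Z_in = Z_0·(Z_L + jZ_0·tanβl)/(Z_0 + jZ_L·tanβl) = 32.6 − j13.2 Ω
Γ_s = (Z_in − Z_s)/(Z_in + Z_s) = (-17.4 − j13.2)/(82.6 − j13.2), |Γ_s| = 0.261
VSWR = (1 + |Γ_s|)/(1 − |Γ_s|)

VSWR ≈ 1.71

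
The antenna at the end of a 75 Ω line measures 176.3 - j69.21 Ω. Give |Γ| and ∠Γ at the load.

Γ ≈ 0.471 ∠ -18.9°

Γ = (Z_L − Z_0)/(Z_L + Z_0) = (101.3 − j69.21)/(251.3 − j69.21)
|Γ| = 123/261 = 0.471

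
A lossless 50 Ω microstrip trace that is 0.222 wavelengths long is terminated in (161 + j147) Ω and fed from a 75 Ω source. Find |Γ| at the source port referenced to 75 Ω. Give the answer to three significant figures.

|Γ| ≈ 0.79

βl = 2π × 0.222 = 79.9°
tan(βl) = 5.63
Z_in = Z_0·(Z_L + jZ_0·tanβl)/(Z_0 + jZ_L·tanβl) = 9.23 − j16.8 Ω
Γ_s = (Z_in − Z_s)/(Z_in + Z_s) = (-65.8 − j16.8)/(84.2 − j16.8), |Γ_s| = 0.79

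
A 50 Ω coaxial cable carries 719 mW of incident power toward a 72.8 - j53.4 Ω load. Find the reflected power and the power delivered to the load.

|Γ| = |(22.8 − j53.4)/(122.8 − j53.4)| = 0.434
|Γ|² = 0.188
P_refl = |Γ|²·P_inc = 135 mW, P_del = (1 − |Γ|²)·P_inc = 584 mW

P_reflected ≈ 135 mW; P_delivered ≈ 584 mW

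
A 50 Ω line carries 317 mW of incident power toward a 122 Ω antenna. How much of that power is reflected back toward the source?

P_reflected ≈ 55.5 mW

Γ = (122 − 50)/(122 + 50) = 0.419
|Γ|² = 0.175
P_refl = |Γ|²·P_inc = 55.5 mW, P_del = (1 − |Γ|²)·P_inc = 261 mW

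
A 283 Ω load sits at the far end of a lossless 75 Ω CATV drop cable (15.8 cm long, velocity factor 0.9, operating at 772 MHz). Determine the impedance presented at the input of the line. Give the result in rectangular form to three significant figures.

λ = v/f = 0.9·c / 772 MHz = 0.35 m
βl = 2π·l/λ = 2π × 0.452 = 163°
tan(βl) = tan(163°) = -0.313
Z_in = Z_0·(Z_L + jZ_0·tanβl)/(Z_0 + jZ_L·tanβl)
     = 75·(283 − j23.5)/(75 − j88.5)

Z_in ≈ 130 + j130 Ω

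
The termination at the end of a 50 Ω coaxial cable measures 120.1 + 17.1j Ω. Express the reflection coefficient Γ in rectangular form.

Γ = (Z_L − Z_0)/(Z_L + Z_0) = (70.1 + j17.1)/(170.1 + j17.1)

Γ ≈ 0.418 + j0.0585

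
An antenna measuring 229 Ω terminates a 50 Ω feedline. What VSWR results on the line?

For a purely resistive load, VSWR = R_L/Z_0 or Z_0/R_L (whichever > 1) = 229/50

VSWR ≈ 4.58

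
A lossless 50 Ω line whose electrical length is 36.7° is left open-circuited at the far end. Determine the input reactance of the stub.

tan(βl) = 0.745
For an open-circuited stub, Z_in = −jZ_0·cot(βl) = −jZ_0/tan(βl)

X_in ≈ -67.1 Ω (capacitive)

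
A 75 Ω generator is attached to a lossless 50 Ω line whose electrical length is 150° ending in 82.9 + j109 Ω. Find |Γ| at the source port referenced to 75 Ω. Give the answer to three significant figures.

tan(βl) = -0.577
Z_in = Z_0·(Z_L + jZ_0·tanβl)/(Z_0 + jZ_L·tanβl) = 18.4 + j43.3 Ω
Γ_s = (Z_in − Z_s)/(Z_in + Z_s) = (-56.6 + j43.3)/(93.4 + j43.3), |Γ_s| = 0.693

|Γ| ≈ 0.693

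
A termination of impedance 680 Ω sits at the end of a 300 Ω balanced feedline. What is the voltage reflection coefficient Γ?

Γ = 0.388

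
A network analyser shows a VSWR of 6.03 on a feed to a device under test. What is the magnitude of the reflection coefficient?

|Γ| ≈ 0.716

|Γ| = (S − 1)/(S + 1) = (6.03 − 1)/(6.03 + 1) = 5.03/7.03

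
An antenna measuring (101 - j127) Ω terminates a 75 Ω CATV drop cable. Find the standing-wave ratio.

VSWR ≈ 3.97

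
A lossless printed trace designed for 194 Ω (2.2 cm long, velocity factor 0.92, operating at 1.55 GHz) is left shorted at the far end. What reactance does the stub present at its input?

X_in ≈ 190 Ω (inductive)

λ = v/f = 0.92·c / 1.55 GHz = 0.178 m
βl = 2π·l/λ = 2π × 0.124 = 44.5°
tan(βl) = 0.982
For a shorted stub, Z_in = jZ_0·tan(βl)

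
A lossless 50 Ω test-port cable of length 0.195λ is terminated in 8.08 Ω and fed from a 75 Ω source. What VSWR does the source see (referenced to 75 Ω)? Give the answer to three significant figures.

VSWR ≈ 4.73

βl = 2π × 0.195 = 70.2°
tan(βl) = 2.78
Z_in = Z_0·(Z_L + jZ_0·tanβl)/(Z_0 + jZ_L·tanβl) = 58.6 + j113 Ω
Γ_s = (Z_in − Z_s)/(Z_in + Z_s) = (-16.4 + j113)/(134 + j113), |Γ_s| = 0.651
VSWR = (1 + |Γ_s|)/(1 − |Γ_s|)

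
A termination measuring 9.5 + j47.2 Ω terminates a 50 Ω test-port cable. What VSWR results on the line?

VSWR ≈ 10

Γ = (Z_L − Z_0)/(Z_L + Z_0) = (-40.5 + j47.2)/(59.5 + j47.2)
|Γ| = 62.2/75.9 = 0.819
VSWR = (1 + |Γ|)/(1 − |Γ|) = 1.82/0.181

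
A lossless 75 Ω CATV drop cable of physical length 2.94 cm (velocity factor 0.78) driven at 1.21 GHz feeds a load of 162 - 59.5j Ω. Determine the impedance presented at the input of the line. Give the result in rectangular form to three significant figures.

λ = v/f = 0.78·c / 1.21 GHz = 0.193 m
βl = 2π·l/λ = 2π × 0.152 = 54.7°
tan(βl) = tan(54.7°) = 1.41
Z_in = Z_0·(Z_L + jZ_0·tanβl)/(Z_0 + jZ_L·tanβl)
     = 75·(162 + j46.5)/(159 + j229)

Z_in ≈ 35.1 − j28.6 Ω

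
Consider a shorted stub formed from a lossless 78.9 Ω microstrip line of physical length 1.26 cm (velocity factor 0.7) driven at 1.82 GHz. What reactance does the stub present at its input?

λ = v/f = 0.7·c / 1.82 GHz = 0.115 m
βl = 2π·l/λ = 2π × 0.109 = 39.3°
tan(βl) = 0.819
For a shorted stub, Z_in = jZ_0·tan(βl)

X_in ≈ 64.6 Ω (inductive)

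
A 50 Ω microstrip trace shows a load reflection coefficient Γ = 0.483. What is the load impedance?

Z_L ≈ 143 Ω

Z_L = Z_0·(1 + Γ)/(1 − Γ) = 50·(1.48)/(0.517)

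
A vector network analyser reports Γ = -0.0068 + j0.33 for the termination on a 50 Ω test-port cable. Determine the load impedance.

Z_L ≈ 39.7 + j29.4 Ω

Z_L = Z_0·(1 + Γ)/(1 − Γ) = 50·(0.993 + j0.33)/(1.01 − j0.33)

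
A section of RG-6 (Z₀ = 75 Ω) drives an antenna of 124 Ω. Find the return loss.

RL ≈ 12.2 dB

Γ = (124 − 75)/(124 + 75) = 0.246
RL = −20·log₁₀|Γ| = −20·log₁₀(0.246)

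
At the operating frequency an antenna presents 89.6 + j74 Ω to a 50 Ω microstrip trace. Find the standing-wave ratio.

VSWR ≈ 3.27

Γ = (Z_L − Z_0)/(Z_L + Z_0) = (39.6 + j74)/(139.6 + j74)
|Γ| = 83.9/158 = 0.531
VSWR = (1 + |Γ|)/(1 − |Γ|) = 1.53/0.469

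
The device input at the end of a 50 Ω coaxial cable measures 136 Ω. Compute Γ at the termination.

Γ = 0.462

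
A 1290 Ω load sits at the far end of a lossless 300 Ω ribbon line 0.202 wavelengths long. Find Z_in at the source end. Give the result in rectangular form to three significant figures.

Z_in ≈ 76.1 − j87.8 Ω

βl = 2π × 0.202 = 72.7°
tan(βl) = tan(72.7°) = 3.21
Z_in = Z_0·(Z_L + jZ_0·tanβl)/(Z_0 + jZ_L·tanβl)
     = 300·(1290 + j964)/(300 + j4150)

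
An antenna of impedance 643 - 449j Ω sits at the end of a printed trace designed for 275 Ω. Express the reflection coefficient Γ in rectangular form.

Γ ≈ 0.517 − j0.236

Γ = (Z_L − Z_0)/(Z_L + Z_0) = (368 − j449)/(918 − j449)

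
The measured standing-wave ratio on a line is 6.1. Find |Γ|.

|Γ| = (S − 1)/(S + 1) = (6.1 − 1)/(6.1 + 1) = 5.1/7.1

|Γ| ≈ 0.718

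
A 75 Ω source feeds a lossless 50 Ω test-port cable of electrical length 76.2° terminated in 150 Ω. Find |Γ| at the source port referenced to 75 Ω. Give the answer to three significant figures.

tan(βl) = 4.07
Z_in = Z_0·(Z_L + jZ_0·tanβl)/(Z_0 + jZ_L·tanβl) = 17.6 − j10.8 Ω
Γ_s = (Z_in − Z_s)/(Z_in + Z_s) = (-57.4 − j10.8)/(92.6 − j10.8), |Γ_s| = 0.627

|Γ| ≈ 0.627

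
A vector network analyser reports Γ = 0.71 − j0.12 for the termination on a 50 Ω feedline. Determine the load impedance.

Z_L = Z_0·(1 + Γ)/(1 − Γ) = 50·(1.71 − j0.12)/(0.29 + j0.12)

Z_L ≈ 244 − j122 Ω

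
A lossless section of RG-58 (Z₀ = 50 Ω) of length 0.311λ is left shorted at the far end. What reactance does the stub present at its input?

X_in ≈ -124 Ω (capacitive)

βl = 2π × 0.311 = 112°
tan(βl) = -2.48
For a shorted stub, Z_in = jZ_0·tan(βl)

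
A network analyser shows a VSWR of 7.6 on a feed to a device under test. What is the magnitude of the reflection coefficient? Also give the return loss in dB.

|Γ| = (S − 1)/(S + 1) = (7.6 − 1)/(7.6 + 1) = 6.6/8.6
RL = −20·log₁₀|Γ| = −20·log₁₀(0.767)

|Γ| ≈ 0.767; return loss ≈ 2.3 dB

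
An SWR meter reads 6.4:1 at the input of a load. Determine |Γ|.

|Γ| ≈ 0.73

|Γ| = (S − 1)/(S + 1) = (6.4 − 1)/(6.4 + 1) = 5.4/7.4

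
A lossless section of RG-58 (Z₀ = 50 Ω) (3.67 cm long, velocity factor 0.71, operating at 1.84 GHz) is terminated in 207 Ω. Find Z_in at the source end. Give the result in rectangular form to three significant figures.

λ = v/f = 0.71·c / 1.84 GHz = 0.116 m
βl = 2π·l/λ = 2π × 0.317 = 114°
tan(βl) = tan(114°) = -2.23
Z_in = Z_0·(Z_L + jZ_0·tanβl)/(Z_0 + jZ_L·tanβl)
     = 50·(207 − j112)/(50 − j462)

Z_in ≈ 14.3 + j20.8 Ω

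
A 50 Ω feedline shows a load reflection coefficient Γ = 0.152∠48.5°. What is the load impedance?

Z_L = Z_0·(1 + Γ)/(1 − Γ) = 50·(1.1 + j0.114)/(0.899 − j0.114)

Z_L ≈ 59.4 + j13.9 Ω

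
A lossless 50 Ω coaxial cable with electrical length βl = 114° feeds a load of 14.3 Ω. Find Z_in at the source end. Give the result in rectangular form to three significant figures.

Z_in ≈ 61.2 − j73 Ω

tan(βl) = tan(114°) = -2.25
Z_in = Z_0·(Z_L + jZ_0·tanβl)/(Z_0 + jZ_L·tanβl)
     = 50·(14.3 − j112)/(50 − j32.1)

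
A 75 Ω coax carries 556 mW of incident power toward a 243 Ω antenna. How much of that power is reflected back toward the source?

Γ = (243 − 75)/(243 + 75) = 0.528
|Γ|² = 0.279
P_refl = |Γ|²·P_inc = 155 mW, P_del = (1 − |Γ|²)·P_inc = 401 mW

P_reflected ≈ 155 mW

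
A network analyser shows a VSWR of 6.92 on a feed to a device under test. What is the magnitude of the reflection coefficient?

|Γ| ≈ 0.747

|Γ| = (S − 1)/(S + 1) = (6.92 − 1)/(6.92 + 1) = 5.92/7.92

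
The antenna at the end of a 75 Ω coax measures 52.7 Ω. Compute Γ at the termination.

Γ = -0.175

Γ = (Z_L − Z_0)/(Z_L + Z_0) = (52.7 − 75)/(52.7 + 75) = -22.3/127.7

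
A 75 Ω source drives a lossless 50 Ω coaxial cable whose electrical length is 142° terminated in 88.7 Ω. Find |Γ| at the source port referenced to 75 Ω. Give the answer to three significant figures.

tan(βl) = -0.781
Z_in = Z_0·(Z_L + jZ_0·tanβl)/(Z_0 + jZ_L·tanβl) = 48.9 + j28.7 Ω
Γ_s = (Z_in − Z_s)/(Z_in + Z_s) = (-26.1 + j28.7)/(124 + j28.7), |Γ_s| = 0.305

|Γ| ≈ 0.305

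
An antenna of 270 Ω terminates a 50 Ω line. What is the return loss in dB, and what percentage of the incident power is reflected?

Γ = (270 − 50)/(270 + 50) = 0.688
RL = −20·log₁₀(0.688) = 3.25 dB
P_refl/P_inc = |Γ|² = 0.473

RL ≈ 3.25 dB; 47.3% of incident power reflected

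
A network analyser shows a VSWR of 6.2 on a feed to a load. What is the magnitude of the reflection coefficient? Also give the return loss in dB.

|Γ| ≈ 0.722; return loss ≈ 2.83 dB

|Γ| = (S − 1)/(S + 1) = (6.2 − 1)/(6.2 + 1) = 5.2/7.2
RL = −20·log₁₀|Γ| = −20·log₁₀(0.722)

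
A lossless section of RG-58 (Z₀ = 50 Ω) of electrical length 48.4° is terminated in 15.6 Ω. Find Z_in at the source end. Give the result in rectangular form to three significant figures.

tan(βl) = tan(48.4°) = 1.13
Z_in = Z_0·(Z_L + jZ_0·tanβl)/(Z_0 + jZ_L·tanβl)
     = 50·(15.6 + j56.3)/(50 + j17.6)

Z_in ≈ 31.5 + j45.2 Ω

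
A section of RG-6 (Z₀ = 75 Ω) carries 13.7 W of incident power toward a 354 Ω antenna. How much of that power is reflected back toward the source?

P_reflected ≈ 5.79 W

Γ = (354 − 75)/(354 + 75) = 0.65
|Γ|² = 0.423
P_refl = |Γ|²·P_inc = 5.79 W, P_del = (1 − |Γ|²)·P_inc = 7.91 W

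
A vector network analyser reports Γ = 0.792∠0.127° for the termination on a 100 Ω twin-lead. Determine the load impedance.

Z_L ≈ 861 + j8.11 Ω

Z_L = Z_0·(1 + Γ)/(1 − Γ) = 100·(1.79 + j0.00176)/(0.208 − j0.00176)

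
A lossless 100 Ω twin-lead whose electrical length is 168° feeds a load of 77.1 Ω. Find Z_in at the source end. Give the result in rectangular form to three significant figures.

tan(βl) = tan(168°) = -0.213
Z_in = Z_0·(Z_L + jZ_0·tanβl)/(Z_0 + jZ_L·tanβl)
     = 100·(77.1 − j21.3)/(100 − j16.4)

Z_in ≈ 78.5 − j8.39 Ω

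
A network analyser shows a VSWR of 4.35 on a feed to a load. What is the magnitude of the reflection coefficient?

|Γ| ≈ 0.626

|Γ| = (S − 1)/(S + 1) = (4.35 − 1)/(4.35 + 1) = 3.35/5.35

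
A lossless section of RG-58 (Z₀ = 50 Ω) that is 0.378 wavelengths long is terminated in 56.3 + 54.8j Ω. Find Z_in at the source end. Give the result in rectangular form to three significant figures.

βl = 2π × 0.378 = 136°
tan(βl) = tan(136°) = -0.963
Z_in = Z_0·(Z_L + jZ_0·tanβl)/(Z_0 + jZ_L·tanβl)
     = 50·(56.3 + j6.65)/(103 − j54.2)

Z_in ≈ 20.1 + j13.8 Ω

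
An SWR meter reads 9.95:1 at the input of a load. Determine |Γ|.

|Γ| ≈ 0.817

|Γ| = (S − 1)/(S + 1) = (9.95 − 1)/(9.95 + 1) = 8.95/10.9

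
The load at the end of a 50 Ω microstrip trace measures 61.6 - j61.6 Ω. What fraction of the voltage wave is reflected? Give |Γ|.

|Γ| ≈ 0.492

Γ = (Z_L − Z_0)/(Z_L + Z_0) = (11.6 − j61.6)/(111.6 − j61.6)
|Γ| = 62.7/127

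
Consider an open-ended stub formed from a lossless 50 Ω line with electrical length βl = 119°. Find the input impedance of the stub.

Z_in ≈ +j27.7 Ω

tan(βl) = -1.8
For an open-ended stub, Z_in = −jZ_0·cot(βl) = −jZ_0/tan(βl)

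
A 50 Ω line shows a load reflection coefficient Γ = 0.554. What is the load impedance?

Z_L = Z_0·(1 + Γ)/(1 − Γ) = 50·(1.55)/(0.446)

Z_L ≈ 174 Ω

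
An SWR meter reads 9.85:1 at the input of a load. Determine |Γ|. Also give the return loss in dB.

|Γ| ≈ 0.816; return loss ≈ 1.77 dB

|Γ| = (S − 1)/(S + 1) = (9.85 − 1)/(9.85 + 1) = 8.85/10.8
RL = −20·log₁₀|Γ| = −20·log₁₀(0.816)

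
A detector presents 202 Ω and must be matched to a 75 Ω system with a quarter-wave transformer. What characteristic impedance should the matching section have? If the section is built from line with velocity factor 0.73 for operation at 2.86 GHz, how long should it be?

Z_qwt ≈ 123 Ω; length ≈ 1.91 cm

Z_qwt = √(Z_0·R_L) = √(75 × 202) = √15150
λ = 0.73·c/f = 0.0766 m, so l = λ/4 = 0.0191 m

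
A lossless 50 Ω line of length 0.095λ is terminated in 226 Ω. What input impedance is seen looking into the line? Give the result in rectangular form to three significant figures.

βl = 2π × 0.095 = 34.2°
tan(βl) = tan(34.2°) = 0.68
Z_in = Z_0·(Z_L + jZ_0·tanβl)/(Z_0 + jZ_L·tanβl)
     = 50·(226 + j34)/(50 + j154)

Z_in ≈ 31.7 − j63.3 Ω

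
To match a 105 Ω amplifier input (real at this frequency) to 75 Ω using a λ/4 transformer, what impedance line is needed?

Z_qwt ≈ 88.7 Ω

Z_qwt = √(Z_0·R_L) = √(75 × 105) = √7875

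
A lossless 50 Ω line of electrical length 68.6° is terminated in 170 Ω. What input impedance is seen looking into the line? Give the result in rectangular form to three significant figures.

tan(βl) = tan(68.6°) = 2.55
Z_in = Z_0·(Z_L + jZ_0·tanβl)/(Z_0 + jZ_L·tanβl)
     = 50·(170 + j128)/(50 + j434)

Z_in ≈ 16.7 − j17.7 Ω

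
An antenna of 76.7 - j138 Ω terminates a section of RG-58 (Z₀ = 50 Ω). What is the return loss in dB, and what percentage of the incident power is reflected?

RL ≈ 2.5 dB; 56.3% of incident power reflected

Γ = (26.7 − j138)/(126.7 − j138), |Γ| = 0.75
RL = −20·log₁₀(0.75) = 2.5 dB
P_refl/P_inc = |Γ|² = 0.563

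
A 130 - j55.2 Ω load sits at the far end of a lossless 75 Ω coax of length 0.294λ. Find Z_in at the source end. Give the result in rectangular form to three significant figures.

Z_in ≈ 43.8 + j32.7 Ω

βl = 2π × 0.294 = 106°
tan(βl) = tan(106°) = -3.52
Z_in = Z_0·(Z_L + jZ_0·tanβl)/(Z_0 + jZ_L·tanβl)
     = 75·(130 − j320)/(-120 − j458)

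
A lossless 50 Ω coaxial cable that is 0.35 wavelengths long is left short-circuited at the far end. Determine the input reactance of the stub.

X_in ≈ -68.8 Ω (capacitive)

βl = 2π × 0.35 = 126°
tan(βl) = -1.38
For a short-circuited stub, Z_in = jZ_0·tan(βl)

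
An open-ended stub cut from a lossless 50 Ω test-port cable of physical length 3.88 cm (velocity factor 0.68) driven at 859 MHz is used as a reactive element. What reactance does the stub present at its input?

X_in ≈ -30.3 Ω (capacitive)

λ = v/f = 0.68·c / 859 MHz = 0.237 m
βl = 2π·l/λ = 2π × 0.163 = 58.8°
tan(βl) = 1.65
For an open-ended stub, Z_in = −jZ_0·cot(βl) = −jZ_0/tan(βl)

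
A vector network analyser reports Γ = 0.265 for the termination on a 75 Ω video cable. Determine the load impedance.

Z_L ≈ 129 Ω

Z_L = Z_0·(1 + Γ)/(1 − Γ) = 75·(1.27)/(0.735)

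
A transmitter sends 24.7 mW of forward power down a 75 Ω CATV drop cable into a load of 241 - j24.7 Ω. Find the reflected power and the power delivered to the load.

P_reflected ≈ 6.92 mW; P_delivered ≈ 17.8 mW

|Γ| = |(166 − j24.7)/(316 − j24.7)| = 0.529
|Γ|² = 0.28
P_refl = |Γ|²·P_inc = 6.92 mW, P_del = (1 − |Γ|²)·P_inc = 17.8 mW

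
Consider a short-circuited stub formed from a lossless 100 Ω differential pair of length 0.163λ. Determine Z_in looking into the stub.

Z_in ≈ +j164 Ω

βl = 2π × 0.163 = 58.7°
tan(βl) = 1.64
For a short-circuited stub, Z_in = jZ_0·tan(βl)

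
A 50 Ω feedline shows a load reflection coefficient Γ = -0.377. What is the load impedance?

Z_L ≈ 22.6 Ω

Z_L = Z_0·(1 + Γ)/(1 − Γ) = 50·(0.623)/(1.38)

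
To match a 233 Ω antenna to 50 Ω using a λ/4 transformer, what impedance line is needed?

Z_qwt = √(Z_0·R_L) = √(50 × 233) = √11650

Z_qwt ≈ 108 Ω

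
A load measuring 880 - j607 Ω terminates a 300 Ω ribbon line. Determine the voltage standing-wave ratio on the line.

Γ = (Z_L − Z_0)/(Z_L + Z_0) = (580 − j607)/(1180 − j607)
|Γ| = 840/1330 = 0.633
VSWR = (1 + |Γ|)/(1 − |Γ|) = 1.63/0.367

VSWR ≈ 4.44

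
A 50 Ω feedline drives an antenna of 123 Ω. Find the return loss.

RL ≈ 7.49 dB

Γ = (123 − 50)/(123 + 50) = 0.422
RL = −20·log₁₀|Γ| = −20·log₁₀(0.422)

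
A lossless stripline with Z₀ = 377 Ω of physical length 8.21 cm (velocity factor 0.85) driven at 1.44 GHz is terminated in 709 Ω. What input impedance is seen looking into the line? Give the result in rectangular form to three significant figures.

Z_in ≈ 627 + j187 Ω

λ = v/f = 0.85·c / 1.44 GHz = 0.177 m
βl = 2π·l/λ = 2π × 0.464 = 167°
tan(βl) = tan(167°) = -0.233
Z_in = Z_0·(Z_L + jZ_0·tanβl)/(Z_0 + jZ_L·tanβl)
     = 377·(709 − j87.7)/(377 − j165)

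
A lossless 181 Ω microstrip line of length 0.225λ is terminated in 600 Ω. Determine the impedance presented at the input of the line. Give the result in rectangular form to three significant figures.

Z_in ≈ 55.8 − j26 Ω

βl = 2π × 0.225 = 81°
tan(βl) = tan(81°) = 6.31
Z_in = Z_0·(Z_L + jZ_0·tanβl)/(Z_0 + jZ_L·tanβl)
     = 181·(600 + j1140)/(181 + j3790)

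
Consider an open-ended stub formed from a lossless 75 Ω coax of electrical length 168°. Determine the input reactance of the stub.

tan(βl) = -0.213
For an open-ended stub, Z_in = −jZ_0·cot(βl) = −jZ_0/tan(βl)

X_in ≈ 353 Ω (inductive)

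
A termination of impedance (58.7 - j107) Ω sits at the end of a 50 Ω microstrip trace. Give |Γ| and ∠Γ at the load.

Γ ≈ 0.704 ∠ -40.8°

Γ = (Z_L − Z_0)/(Z_L + Z_0) = (8.7 − j107)/(108.7 − j107)
|Γ| = 107/153 = 0.704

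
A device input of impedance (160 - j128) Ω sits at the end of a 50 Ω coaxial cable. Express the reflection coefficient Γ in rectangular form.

Γ = (Z_L − Z_0)/(Z_L + Z_0) = (110 − j128)/(210 − j128)

Γ ≈ 0.653 − j0.212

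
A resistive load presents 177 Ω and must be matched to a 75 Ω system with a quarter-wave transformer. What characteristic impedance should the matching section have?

Z_qwt = √(Z_0·R_L) = √(75 × 177) = √13280

Z_qwt ≈ 115 Ω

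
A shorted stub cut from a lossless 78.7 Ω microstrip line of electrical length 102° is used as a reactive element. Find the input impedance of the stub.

tan(βl) = -4.7
For a shorted stub, Z_in = jZ_0·tan(βl)

Z_in ≈ −j370 Ω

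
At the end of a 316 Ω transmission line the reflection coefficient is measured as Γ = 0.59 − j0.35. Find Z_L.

Z_L ≈ 576 − j761 Ω

Z_L = Z_0·(1 + Γ)/(1 − Γ) = 316·(1.59 − j0.35)/(0.41 + j0.35)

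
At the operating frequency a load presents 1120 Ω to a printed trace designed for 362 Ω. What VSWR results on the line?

Γ = (1120 − 362)/(1120 + 362) = 0.511
VSWR = (1 + 0.511)/(1 − 0.511)

VSWR ≈ 3.09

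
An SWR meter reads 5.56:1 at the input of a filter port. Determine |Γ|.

|Γ| = (S − 1)/(S + 1) = (5.56 − 1)/(5.56 + 1) = 4.56/6.56

|Γ| ≈ 0.695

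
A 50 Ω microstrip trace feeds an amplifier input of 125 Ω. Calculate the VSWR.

VSWR ≈ 2.5

For a purely resistive load, VSWR = R_L/Z_0 or Z_0/R_L (whichever > 1) = 125/50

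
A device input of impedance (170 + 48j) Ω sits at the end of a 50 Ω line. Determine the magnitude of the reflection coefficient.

Γ = (Z_L − Z_0)/(Z_L + Z_0) = (120 + j48)/(220 + j48)
|Γ| = 129/225

|Γ| ≈ 0.574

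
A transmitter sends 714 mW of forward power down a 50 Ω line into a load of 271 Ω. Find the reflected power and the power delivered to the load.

P_reflected ≈ 338 mW; P_delivered ≈ 376 mW

Γ = (271 − 50)/(271 + 50) = 0.688
|Γ|² = 0.474
P_refl = |Γ|²·P_inc = 338 mW, P_del = (1 − |Γ|²)·P_inc = 376 mW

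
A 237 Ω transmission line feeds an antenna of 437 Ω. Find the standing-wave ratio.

VSWR ≈ 1.84

Γ = (437 − 237)/(437 + 237) = 0.297
VSWR = (1 + 0.297)/(1 − 0.297)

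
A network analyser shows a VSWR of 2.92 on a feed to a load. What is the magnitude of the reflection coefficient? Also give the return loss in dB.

|Γ| ≈ 0.49; return loss ≈ 6.2 dB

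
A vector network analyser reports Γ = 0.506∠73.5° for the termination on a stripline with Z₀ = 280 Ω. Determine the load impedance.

Z_L ≈ 215 + j280 Ω

Z_L = Z_0·(1 + Γ)/(1 − Γ) = 280·(1.14 + j0.485)/(0.856 − j0.485)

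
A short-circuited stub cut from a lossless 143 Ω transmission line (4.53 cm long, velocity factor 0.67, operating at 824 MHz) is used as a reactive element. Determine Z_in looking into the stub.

Z_in ≈ +j335 Ω

λ = v/f = 0.67·c / 824 MHz = 0.244 m
βl = 2π·l/λ = 2π × 0.186 = 66.9°
tan(βl) = 2.34
For a short-circuited stub, Z_in = jZ_0·tan(βl)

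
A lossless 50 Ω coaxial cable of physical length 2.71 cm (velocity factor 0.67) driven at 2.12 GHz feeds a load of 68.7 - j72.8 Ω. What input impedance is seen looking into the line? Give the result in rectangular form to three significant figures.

Z_in ≈ 21.3 + j30.5 Ω

λ = v/f = 0.67·c / 2.12 GHz = 0.0948 m
βl = 2π·l/λ = 2π × 0.286 = 103°
tan(βl) = tan(103°) = -4.37
Z_in = Z_0·(Z_L + jZ_0·tanβl)/(Z_0 + jZ_L·tanβl)
     = 50·(68.7 − j291)/(-268 − j300)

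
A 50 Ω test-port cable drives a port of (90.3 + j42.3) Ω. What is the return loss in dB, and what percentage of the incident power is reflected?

RL ≈ 7.99 dB; 15.9% of incident power reflected

Γ = (40.3 + j42.3)/(140.3 + j42.3), |Γ| = 0.399
RL = −20·log₁₀(0.399) = 7.99 dB
P_refl/P_inc = |Γ|² = 0.159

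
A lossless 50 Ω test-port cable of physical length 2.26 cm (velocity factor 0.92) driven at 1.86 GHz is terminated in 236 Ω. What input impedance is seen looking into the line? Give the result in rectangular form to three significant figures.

Z_in ≈ 15.5 − j32.9 Ω

λ = v/f = 0.92·c / 1.86 GHz = 0.148 m
βl = 2π·l/λ = 2π × 0.152 = 54.8°
tan(βl) = tan(54.8°) = 1.42
Z_in = Z_0·(Z_L + jZ_0·tanβl)/(Z_0 + jZ_L·tanβl)
     = 50·(236 + j71)/(50 + j335)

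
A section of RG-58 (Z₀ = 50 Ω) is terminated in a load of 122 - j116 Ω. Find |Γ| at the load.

Γ = (Z_L − Z_0)/(Z_L + Z_0) = (72 − j116)/(172 − j116)
|Γ| = 137/207

|Γ| ≈ 0.658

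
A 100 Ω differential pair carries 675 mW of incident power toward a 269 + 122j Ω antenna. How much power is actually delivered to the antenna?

|Γ| = |(169 + j122)/(369 + j122)| = 0.536
|Γ|² = 0.288
P_refl = |Γ|²·P_inc = 194 mW, P_del = (1 − |Γ|²)·P_inc = 481 mW

P_delivered ≈ 481 mW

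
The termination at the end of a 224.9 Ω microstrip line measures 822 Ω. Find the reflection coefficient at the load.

Γ = (Z_L − Z_0)/(Z_L + Z_0) = (822 − 224.9)/(822 + 224.9) = 597.1/1047

Γ = 0.57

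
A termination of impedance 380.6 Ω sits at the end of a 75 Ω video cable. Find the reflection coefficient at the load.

Γ = 0.671

Γ = (Z_L − Z_0)/(Z_L + Z_0) = (380.6 − 75)/(380.6 + 75) = 305.6/455.6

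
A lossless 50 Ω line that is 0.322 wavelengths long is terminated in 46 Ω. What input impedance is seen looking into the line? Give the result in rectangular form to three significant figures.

Z_in ≈ 52.5 − j3.45 Ω

βl = 2π × 0.322 = 116°
tan(βl) = tan(116°) = -2.06
Z_in = Z_0·(Z_L + jZ_0·tanβl)/(Z_0 + jZ_L·tanβl)
     = 50·(46 − j103)/(50 − j94.6)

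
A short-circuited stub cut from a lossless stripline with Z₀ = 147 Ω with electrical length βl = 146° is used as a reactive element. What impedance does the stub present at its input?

Z_in ≈ −j99.2 Ω

tan(βl) = -0.675
For a short-circuited stub, Z_in = jZ_0·tan(βl)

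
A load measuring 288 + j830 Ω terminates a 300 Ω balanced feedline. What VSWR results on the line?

VSWR ≈ 9.87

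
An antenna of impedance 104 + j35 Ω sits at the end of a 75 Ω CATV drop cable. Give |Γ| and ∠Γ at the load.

Γ = (Z_L − Z_0)/(Z_L + Z_0) = (29 + j35)/(179 + j35)
|Γ| = 45.5/182 = 0.249

Γ ≈ 0.249 ∠ 39.3°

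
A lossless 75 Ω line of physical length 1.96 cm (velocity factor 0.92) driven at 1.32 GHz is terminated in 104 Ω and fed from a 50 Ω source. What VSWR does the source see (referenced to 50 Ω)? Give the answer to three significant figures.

λ = v/f = 0.92·c / 1.32 GHz = 0.209 m
βl = 2π·l/λ = 2π × 0.0937 = 33.7°
tan(βl) = 0.668
Z_in = Z_0·(Z_L + jZ_0·tanβl)/(Z_0 + jZ_L·tanβl) = 80.9 − j24.9 Ω
Γ_s = (Z_in − Z_s)/(Z_in + Z_s) = (30.9 − j24.9)/(131 − j24.9), |Γ_s| = 0.298
VSWR = (1 + |Γ_s|)/(1 − |Γ_s|)

VSWR ≈ 1.85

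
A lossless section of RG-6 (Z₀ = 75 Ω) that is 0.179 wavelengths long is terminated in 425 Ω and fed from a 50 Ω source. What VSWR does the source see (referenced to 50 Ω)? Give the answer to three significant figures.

VSWR ≈ 4.68

βl = 2π × 0.179 = 64.4°
tan(βl) = 2.09
Z_in = Z_0·(Z_L + jZ_0·tanβl)/(Z_0 + jZ_L·tanβl) = 16.1 − j34.5 Ω
Γ_s = (Z_in − Z_s)/(Z_in + Z_s) = (-33.9 − j34.5)/(66.1 − j34.5), |Γ_s| = 0.648
VSWR = (1 + |Γ_s|)/(1 − |Γ_s|)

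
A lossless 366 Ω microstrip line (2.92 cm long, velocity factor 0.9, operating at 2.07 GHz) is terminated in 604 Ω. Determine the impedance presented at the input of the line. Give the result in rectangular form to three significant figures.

λ = v/f = 0.9·c / 2.07 GHz = 0.13 m
βl = 2π·l/λ = 2π × 0.224 = 80.6°
tan(βl) = tan(80.6°) = 6.04
Z_in = Z_0·(Z_L + jZ_0·tanβl)/(Z_0 + jZ_L·tanβl)
     = 366·(604 + j2210)/(366 + j3650)

Z_in ≈ 226 − j38 Ω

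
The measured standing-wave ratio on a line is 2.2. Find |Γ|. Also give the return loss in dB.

|Γ| ≈ 0.375; return loss ≈ 8.52 dB

|Γ| = (S − 1)/(S + 1) = (2.2 − 1)/(2.2 + 1) = 1.2/3.2
RL = −20·log₁₀|Γ| = −20·log₁₀(0.375)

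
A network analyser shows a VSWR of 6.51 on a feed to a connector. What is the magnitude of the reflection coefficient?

|Γ| ≈ 0.734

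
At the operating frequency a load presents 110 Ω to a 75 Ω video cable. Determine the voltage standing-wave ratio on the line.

VSWR ≈ 1.47

For a purely resistive load, VSWR = R_L/Z_0 or Z_0/R_L (whichever > 1) = 110/75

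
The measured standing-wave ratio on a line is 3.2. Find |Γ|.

|Γ| ≈ 0.524

|Γ| = (S − 1)/(S + 1) = (3.2 − 1)/(3.2 + 1) = 2.2/4.2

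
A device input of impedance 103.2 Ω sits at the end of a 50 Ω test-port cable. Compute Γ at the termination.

Γ = 0.347

Γ = (Z_L − Z_0)/(Z_L + Z_0) = (103.2 − 50)/(103.2 + 50) = 53.2/153.2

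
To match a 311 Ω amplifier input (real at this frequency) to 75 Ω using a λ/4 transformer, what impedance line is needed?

Z_qwt = √(Z_0·R_L) = √(75 × 311) = √23320

Z_qwt ≈ 153 Ω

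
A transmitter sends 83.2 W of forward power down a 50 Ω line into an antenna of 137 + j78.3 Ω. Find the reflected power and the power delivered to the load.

P_reflected ≈ 27.7 W; P_delivered ≈ 55.5 W

|Γ| = |(87 + j78.3)/(187 + j78.3)| = 0.577
|Γ|² = 0.333
P_refl = |Γ|²·P_inc = 27.7 W, P_del = (1 − |Γ|²)·P_inc = 55.5 W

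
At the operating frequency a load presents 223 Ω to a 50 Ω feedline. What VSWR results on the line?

Γ = (223 − 50)/(223 + 50) = 0.634
VSWR = (1 + 0.634)/(1 − 0.634)

VSWR ≈ 4.46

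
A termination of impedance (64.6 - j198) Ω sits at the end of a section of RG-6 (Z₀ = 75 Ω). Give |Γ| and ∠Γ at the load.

Γ ≈ 0.818 ∠ -38.2°

Γ = (Z_L − Z_0)/(Z_L + Z_0) = (-10.4 − j198)/(139.6 − j198)
|Γ| = 198/242 = 0.818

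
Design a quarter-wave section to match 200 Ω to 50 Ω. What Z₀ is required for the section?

Z_qwt ≈ 100 Ω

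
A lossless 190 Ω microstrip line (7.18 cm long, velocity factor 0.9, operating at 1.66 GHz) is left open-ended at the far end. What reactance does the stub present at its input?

X_in ≈ 493 Ω (inductive)

λ = v/f = 0.9·c / 1.66 GHz = 0.163 m
βl = 2π·l/λ = 2π × 0.441 = 159°
tan(βl) = -0.386
For an open-ended stub, Z_in = −jZ_0·cot(βl) = −jZ_0/tan(βl)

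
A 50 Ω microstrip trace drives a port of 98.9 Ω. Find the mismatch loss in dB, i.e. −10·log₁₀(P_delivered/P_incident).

Γ = (98.9 − 50)/(98.9 + 50) = 0.328
|Γ|² = 0.108, so P_del/P_inc = 1 − |Γ|² = 0.892
ML = −10·log₁₀(1 − |Γ|²)

mismatch loss ≈ 0.496 dB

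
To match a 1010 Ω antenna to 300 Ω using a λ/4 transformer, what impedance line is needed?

Z_qwt ≈ 550 Ω

Z_qwt = √(Z_0·R_L) = √(300 × 1010) = √303000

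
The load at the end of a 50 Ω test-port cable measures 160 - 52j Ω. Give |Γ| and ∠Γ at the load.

Γ = (Z_L − Z_0)/(Z_L + Z_0) = (110 − j52)/(210 − j52)
|Γ| = 122/216 = 0.562

Γ ≈ 0.562 ∠ -11.4°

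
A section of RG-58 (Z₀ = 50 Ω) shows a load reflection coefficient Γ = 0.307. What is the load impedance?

Z_L ≈ 94.3 Ω

Z_L = Z_0·(1 + Γ)/(1 − Γ) = 50·(1.31)/(0.693)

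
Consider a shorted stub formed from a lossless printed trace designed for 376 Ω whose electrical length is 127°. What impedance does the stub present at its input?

Z_in ≈ −j499 Ω

tan(βl) = -1.33
For a shorted stub, Z_in = jZ_0·tan(βl)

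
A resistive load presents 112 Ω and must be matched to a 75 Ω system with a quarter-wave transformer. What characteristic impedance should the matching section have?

Z_qwt ≈ 91.7 Ω

Z_qwt = √(Z_0·R_L) = √(75 × 112) = √8400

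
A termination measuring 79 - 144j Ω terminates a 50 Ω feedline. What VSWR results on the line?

Γ = (Z_L − Z_0)/(Z_L + Z_0) = (29 − j144)/(129 − j144)
|Γ| = 147/193 = 0.76
VSWR = (1 + |Γ|)/(1 − |Γ|) = 1.76/0.24

VSWR ≈ 7.33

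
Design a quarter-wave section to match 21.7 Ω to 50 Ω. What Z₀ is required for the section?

Z_qwt ≈ 32.9 Ω

Z_qwt = √(Z_0·R_L) = √(50 × 21.7) = √1085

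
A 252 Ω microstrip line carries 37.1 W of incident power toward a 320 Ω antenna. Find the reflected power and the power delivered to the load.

P_reflected ≈ 0.524 W; P_delivered ≈ 36.6 W

Γ = (320 − 252)/(320 + 252) = 0.119
|Γ|² = 0.0141
P_refl = |Γ|²·P_inc = 0.524 W, P_del = (1 − |Γ|²)·P_inc = 36.6 W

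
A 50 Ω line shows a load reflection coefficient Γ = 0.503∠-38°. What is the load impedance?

Z_L = Z_0·(1 + Γ)/(1 − Γ) = 50·(1.4 − j0.31)/(0.604 + j0.31)

Z_L ≈ 81.1 − j67.3 Ω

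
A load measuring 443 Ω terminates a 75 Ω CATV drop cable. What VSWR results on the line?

VSWR ≈ 5.91

For a purely resistive load, VSWR = R_L/Z_0 or Z_0/R_L (whichever > 1) = 443/75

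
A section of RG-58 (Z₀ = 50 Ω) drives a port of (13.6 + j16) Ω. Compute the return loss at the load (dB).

RL ≈ 4.35 dB

Γ = (-36.4 + j16)/(63.6 + j16), |Γ| = 0.606
RL = −20·log₁₀|Γ| = −20·log₁₀(0.606)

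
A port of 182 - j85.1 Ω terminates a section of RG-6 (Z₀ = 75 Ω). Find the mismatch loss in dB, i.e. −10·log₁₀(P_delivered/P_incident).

mismatch loss ≈ 1.28 dB

Γ = (107 − j85.1)/(257 − j85.1), |Γ| = 0.505
|Γ|² = 0.255, so P_del/P_inc = 1 − |Γ|² = 0.745
ML = −10·log₁₀(1 − |Γ|²)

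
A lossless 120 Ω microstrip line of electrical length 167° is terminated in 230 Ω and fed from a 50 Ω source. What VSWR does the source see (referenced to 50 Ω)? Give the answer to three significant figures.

VSWR ≈ 4.45

tan(βl) = -0.231
Z_in = Z_0·(Z_L + jZ_0·tanβl)/(Z_0 + jZ_L·tanβl) = 203 + j61.9 Ω
Γ_s = (Z_in − Z_s)/(Z_in + Z_s) = (153 + j61.9)/(253 + j61.9), |Γ_s| = 0.633
VSWR = (1 + |Γ_s|)/(1 − |Γ_s|)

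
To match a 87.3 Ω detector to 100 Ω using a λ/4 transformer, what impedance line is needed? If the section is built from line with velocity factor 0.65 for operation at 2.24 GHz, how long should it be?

Z_qwt = √(Z_0·R_L) = √(100 × 87.3) = √8730
λ = 0.65·c/f = 0.0871 m, so l = λ/4 = 0.0218 m

Z_qwt ≈ 93.4 Ω; length ≈ 2.18 cm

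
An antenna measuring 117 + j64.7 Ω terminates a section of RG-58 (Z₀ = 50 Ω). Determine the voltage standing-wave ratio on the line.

Γ = (Z_L − Z_0)/(Z_L + Z_0) = (67 + j64.7)/(167 + j64.7)
|Γ| = 93.1/179 = 0.52
VSWR = (1 + |Γ|)/(1 − |Γ|) = 1.52/0.48

VSWR ≈ 3.17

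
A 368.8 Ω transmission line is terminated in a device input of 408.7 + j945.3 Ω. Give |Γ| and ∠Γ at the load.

Γ = (Z_L − Z_0)/(Z_L + Z_0) = (39.9 + j945.3)/(777.5 + j945.3)
|Γ| = 946/1220 = 0.773

Γ ≈ 0.773 ∠ 37°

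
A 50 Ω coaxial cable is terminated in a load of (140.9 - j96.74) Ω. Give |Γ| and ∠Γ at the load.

Γ = (Z_L − Z_0)/(Z_L + Z_0) = (90.9 − j96.74)/(190.9 − j96.74)
|Γ| = 133/214 = 0.62

Γ ≈ 0.62 ∠ -19.9°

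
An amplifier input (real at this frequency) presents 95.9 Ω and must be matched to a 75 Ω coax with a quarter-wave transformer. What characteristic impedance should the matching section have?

Z_qwt = √(Z_0·R_L) = √(75 × 95.9) = √7192

Z_qwt ≈ 84.8 Ω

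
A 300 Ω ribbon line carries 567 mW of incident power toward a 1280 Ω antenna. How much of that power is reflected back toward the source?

P_reflected ≈ 218 mW

Γ = (1280 − 300)/(1280 + 300) = 0.62
|Γ|² = 0.385
P_refl = |Γ|²·P_inc = 218 mW, P_del = (1 − |Γ|²)·P_inc = 349 mW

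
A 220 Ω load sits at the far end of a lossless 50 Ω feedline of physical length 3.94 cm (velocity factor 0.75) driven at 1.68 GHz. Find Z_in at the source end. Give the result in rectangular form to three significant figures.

λ = v/f = 0.75·c / 1.68 GHz = 0.134 m
βl = 2π·l/λ = 2π × 0.294 = 106°
tan(βl) = tan(106°) = -3.51
Z_in = Z_0·(Z_L + jZ_0·tanβl)/(Z_0 + jZ_L·tanβl)
     = 50·(220 − j175)/(50 − j772)

Z_in ≈ 12.2 + j13.5 Ω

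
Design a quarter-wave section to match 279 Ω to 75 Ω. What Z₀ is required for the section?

Z_qwt ≈ 145 Ω

Z_qwt = √(Z_0·R_L) = √(75 × 279) = √20920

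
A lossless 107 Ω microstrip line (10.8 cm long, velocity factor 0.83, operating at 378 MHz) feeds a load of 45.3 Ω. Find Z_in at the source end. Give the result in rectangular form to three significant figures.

λ = v/f = 0.83·c / 378 MHz = 0.659 m
βl = 2π·l/λ = 2π × 0.164 = 59°
tan(βl) = tan(59°) = 1.67
Z_in = Z_0·(Z_L + jZ_0·tanβl)/(Z_0 + jZ_L·tanβl)
     = 107·(45.3 + j178)/(107 + j75.5)

Z_in ≈ 114 + j97.7 Ω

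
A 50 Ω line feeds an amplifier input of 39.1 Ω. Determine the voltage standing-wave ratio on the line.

For a purely resistive load, VSWR = R_L/Z_0 or Z_0/R_L (whichever > 1) = 50/39.1

VSWR ≈ 1.28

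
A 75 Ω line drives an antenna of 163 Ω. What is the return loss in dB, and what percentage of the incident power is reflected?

RL ≈ 8.64 dB; 13.7% of incident power reflected

Γ = (163 − 75)/(163 + 75) = 0.37
RL = −20·log₁₀(0.37) = 8.64 dB
P_refl/P_inc = |Γ|² = 0.137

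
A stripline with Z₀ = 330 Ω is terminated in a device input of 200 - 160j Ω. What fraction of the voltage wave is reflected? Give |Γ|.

|Γ| ≈ 0.372

Γ = (Z_L − Z_0)/(Z_L + Z_0) = (-130 − j160)/(530 − j160)
|Γ| = 206/554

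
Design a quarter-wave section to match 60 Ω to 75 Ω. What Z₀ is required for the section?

Z_qwt ≈ 67.1 Ω

Z_qwt = √(Z_0·R_L) = √(75 × 60) = √4500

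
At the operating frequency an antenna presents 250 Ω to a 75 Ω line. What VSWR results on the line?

VSWR ≈ 3.33

Γ = (250 − 75)/(250 + 75) = 0.538
VSWR = (1 + 0.538)/(1 − 0.538)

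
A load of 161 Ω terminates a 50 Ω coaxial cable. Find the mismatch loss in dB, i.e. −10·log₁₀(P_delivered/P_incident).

mismatch loss ≈ 1.41 dB

Γ = (161 − 50)/(161 + 50) = 0.526
|Γ|² = 0.277, so P_del/P_inc = 1 − |Γ|² = 0.723
ML = −10·log₁₀(1 − |Γ|²)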